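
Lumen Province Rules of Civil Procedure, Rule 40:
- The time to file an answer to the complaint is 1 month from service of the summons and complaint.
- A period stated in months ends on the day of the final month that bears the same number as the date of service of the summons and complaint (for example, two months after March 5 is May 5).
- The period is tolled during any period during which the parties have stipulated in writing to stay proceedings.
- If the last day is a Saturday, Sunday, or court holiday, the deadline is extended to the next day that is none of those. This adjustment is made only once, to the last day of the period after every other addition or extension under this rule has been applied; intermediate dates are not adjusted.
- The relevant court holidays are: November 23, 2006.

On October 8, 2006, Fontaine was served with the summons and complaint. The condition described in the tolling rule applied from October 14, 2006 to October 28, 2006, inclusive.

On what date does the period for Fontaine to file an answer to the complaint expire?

November 24, 2006

1 month after October 8, 2006 is November 8, 2006.
From October 14, 2006 through October 28, 2006 inclusive is 15 days; tolling adds 15 days: November 8, 2006 + 15 days = November 23, 2006.
November 23, 2006 is a listed holiday. The next qualifying day is November 24, 2006.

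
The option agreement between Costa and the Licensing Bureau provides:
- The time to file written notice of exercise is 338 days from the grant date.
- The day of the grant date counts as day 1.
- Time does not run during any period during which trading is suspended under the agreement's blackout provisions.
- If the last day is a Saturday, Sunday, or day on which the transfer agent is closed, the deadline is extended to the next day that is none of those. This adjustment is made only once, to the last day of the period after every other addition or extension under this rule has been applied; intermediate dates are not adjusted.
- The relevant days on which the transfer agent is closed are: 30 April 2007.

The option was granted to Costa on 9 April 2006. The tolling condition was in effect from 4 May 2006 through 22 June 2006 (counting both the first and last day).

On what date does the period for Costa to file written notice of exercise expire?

May 1, 2007

Counting 9 April 2006 as day 1, day 338 is March 12, 2007.
From May 4, 2006 through June 22, 2006 inclusive is 50 days; tolling adds 50 days: March 12, 2007 + 50 days = May 1, 2007.
May 1, 2007 is a Tuesday and not a day on which the transfer agent is closed, so no extension applies.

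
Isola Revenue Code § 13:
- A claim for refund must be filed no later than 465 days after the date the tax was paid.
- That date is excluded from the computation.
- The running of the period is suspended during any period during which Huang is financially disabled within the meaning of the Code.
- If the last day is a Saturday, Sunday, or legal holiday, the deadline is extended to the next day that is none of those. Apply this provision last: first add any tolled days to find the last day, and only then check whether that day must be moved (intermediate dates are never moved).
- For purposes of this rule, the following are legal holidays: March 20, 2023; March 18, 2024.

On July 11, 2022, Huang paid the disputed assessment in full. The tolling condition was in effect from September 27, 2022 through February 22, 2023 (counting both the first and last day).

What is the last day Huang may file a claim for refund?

465 days after July 11, 2022 is October 19, 2023.
From September 27, 2022 through February 22, 2023 inclusive is 149 days; tolling adds 149 days: October 19, 2023 + 149 days = March 16, 2024.
March 16, 2024 is Saturday; March 17, 2024 is Sunday; March 18, 2024 is a listed holiday. The next qualifying day is March 19, 2024.

March 19, 2024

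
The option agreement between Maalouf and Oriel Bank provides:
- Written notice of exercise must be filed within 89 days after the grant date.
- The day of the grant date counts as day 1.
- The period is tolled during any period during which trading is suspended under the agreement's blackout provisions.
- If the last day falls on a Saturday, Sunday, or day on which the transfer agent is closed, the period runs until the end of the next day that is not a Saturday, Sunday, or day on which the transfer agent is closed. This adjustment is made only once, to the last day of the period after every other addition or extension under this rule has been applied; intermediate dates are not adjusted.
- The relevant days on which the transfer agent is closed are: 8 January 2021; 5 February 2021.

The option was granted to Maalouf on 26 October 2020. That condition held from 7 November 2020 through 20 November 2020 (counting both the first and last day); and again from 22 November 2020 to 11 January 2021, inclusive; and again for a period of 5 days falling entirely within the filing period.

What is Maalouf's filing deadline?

Counting 26 October 2020 as day 1, day 89 is January 22, 2021.
From November 7, 2020 through November 20, 2020 inclusive is 14 days; tolling adds 14 days: January 22, 2021 + 14 days = February 5, 2021.
From November 22, 2020 through January 11, 2021 inclusive is 51 days; tolling adds 51 days: February 5, 2021 + 51 days = March 28, 2021.
Tolling adds 5 days: March 28, 2021 + 5 days = April 2, 2021.
April 2, 2021 is a Friday and not a day on which the transfer agent is closed, so no extension applies.

April 2, 2021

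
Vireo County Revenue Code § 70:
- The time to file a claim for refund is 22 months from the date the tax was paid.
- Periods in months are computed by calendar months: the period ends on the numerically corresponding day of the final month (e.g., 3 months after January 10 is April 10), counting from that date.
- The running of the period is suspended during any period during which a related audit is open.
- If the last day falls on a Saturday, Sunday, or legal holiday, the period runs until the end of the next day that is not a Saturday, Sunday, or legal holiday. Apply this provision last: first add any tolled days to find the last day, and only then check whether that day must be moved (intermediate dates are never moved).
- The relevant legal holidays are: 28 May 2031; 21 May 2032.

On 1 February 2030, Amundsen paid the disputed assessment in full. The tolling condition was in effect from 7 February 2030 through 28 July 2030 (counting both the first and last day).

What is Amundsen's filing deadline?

22 months after 1 February 2030 is December 1, 2031.
From February 7, 2030 through July 28, 2030 inclusive is 172 days; tolling adds 172 days: December 1, 2031 + 172 days = May 21, 2032.
May 21, 2032 is a listed holiday; May 22, 2032 is Saturday; May 23, 2032 is Sunday. The next qualifying day is May 24, 2032.

May 24, 2032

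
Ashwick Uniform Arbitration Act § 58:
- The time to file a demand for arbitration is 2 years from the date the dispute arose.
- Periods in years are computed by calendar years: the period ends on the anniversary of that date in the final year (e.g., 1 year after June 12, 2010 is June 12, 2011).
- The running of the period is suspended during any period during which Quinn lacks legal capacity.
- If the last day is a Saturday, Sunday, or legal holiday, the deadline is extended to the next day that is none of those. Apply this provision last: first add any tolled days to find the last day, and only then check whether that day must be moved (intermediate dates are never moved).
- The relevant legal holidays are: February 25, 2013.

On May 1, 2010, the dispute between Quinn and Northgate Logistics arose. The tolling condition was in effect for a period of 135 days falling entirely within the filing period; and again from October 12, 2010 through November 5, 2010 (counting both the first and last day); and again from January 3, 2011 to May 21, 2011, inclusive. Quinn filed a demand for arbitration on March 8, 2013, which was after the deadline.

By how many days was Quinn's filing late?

2 years after May 1, 2010 is May 1, 2012.
Tolling adds 135 days: May 1, 2012 + 135 days = September 13, 2012.
From October 12, 2010 through November 5, 2010 inclusive is 25 days; tolling adds 25 days: September 13, 2012 + 25 days = October 8, 2012.
From January 3, 2011 through May 21, 2011 inclusive is 139 days; tolling adds 139 days: October 8, 2012 + 139 days = February 24, 2013.
February 24, 2013 is Sunday; February 25, 2013 is a listed holiday. The next qualifying day is February 26, 2013.
The deadline is February 26, 2013; from February 26, 2013 to March 8, 2013 is 10 days.

10 days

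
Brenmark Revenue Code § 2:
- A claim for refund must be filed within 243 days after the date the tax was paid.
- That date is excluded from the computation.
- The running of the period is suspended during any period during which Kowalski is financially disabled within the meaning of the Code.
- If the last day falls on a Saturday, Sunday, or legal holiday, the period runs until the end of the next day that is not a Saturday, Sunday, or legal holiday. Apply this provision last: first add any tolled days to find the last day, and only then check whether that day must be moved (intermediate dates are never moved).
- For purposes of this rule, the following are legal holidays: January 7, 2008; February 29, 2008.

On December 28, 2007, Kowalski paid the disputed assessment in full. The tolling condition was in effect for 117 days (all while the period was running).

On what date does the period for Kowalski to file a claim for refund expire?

243 days after December 28, 2007 is August 27, 2008.
Tolling adds 117 days: August 27, 2008 + 117 days = December 22, 2008.
December 22, 2008 is a Monday and not a legal holiday, so no extension applies.

December 22, 2008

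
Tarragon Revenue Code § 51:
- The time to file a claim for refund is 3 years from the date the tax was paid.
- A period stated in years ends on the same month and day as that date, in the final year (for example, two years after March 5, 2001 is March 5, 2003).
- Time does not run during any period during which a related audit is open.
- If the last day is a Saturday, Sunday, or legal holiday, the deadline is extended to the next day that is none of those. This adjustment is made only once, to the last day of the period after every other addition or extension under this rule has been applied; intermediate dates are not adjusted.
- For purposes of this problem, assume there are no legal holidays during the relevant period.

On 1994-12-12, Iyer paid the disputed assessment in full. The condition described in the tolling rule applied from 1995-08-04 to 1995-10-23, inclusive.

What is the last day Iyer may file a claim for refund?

3 years after 1994-12-12 is December 12, 1997.
From August 4, 1995 through October 23, 1995 inclusive is 81 days; tolling adds 81 days: December 12, 1997 + 81 days = March 3, 1998.
March 3, 1998 is a Tuesday and not a legal holiday, so no extension applies.

March 3, 1998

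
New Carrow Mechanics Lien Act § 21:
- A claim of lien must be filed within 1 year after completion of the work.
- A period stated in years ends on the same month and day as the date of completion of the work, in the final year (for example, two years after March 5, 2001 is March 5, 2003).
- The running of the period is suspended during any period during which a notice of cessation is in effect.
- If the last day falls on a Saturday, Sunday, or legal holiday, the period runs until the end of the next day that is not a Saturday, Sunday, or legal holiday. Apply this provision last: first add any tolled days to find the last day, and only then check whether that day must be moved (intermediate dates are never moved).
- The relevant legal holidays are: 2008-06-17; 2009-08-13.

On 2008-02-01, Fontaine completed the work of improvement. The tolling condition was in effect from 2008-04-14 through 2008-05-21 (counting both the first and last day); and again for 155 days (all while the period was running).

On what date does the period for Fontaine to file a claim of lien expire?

1 year after 2008-02-01 is February 1, 2009.
From April 14, 2008 through May 21, 2008 inclusive is 38 days; tolling adds 38 days: February 1, 2009 + 38 days = March 11, 2009.
Tolling adds 155 days: March 11, 2009 + 155 days = August 13, 2009.
August 13, 2009 is a listed holiday. The next qualifying day is August 14, 2009.

August 14, 2009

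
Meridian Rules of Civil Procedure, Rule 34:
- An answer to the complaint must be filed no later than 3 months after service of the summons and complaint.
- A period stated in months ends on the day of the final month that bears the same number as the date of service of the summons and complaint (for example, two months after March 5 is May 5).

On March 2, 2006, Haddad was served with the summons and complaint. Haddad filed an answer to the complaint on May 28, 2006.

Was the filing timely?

Yes

3 months after March 2, 2006 is June 2, 2006.
The deadline is June 2, 2006; the filing on May 28, 2006 is on or before that date.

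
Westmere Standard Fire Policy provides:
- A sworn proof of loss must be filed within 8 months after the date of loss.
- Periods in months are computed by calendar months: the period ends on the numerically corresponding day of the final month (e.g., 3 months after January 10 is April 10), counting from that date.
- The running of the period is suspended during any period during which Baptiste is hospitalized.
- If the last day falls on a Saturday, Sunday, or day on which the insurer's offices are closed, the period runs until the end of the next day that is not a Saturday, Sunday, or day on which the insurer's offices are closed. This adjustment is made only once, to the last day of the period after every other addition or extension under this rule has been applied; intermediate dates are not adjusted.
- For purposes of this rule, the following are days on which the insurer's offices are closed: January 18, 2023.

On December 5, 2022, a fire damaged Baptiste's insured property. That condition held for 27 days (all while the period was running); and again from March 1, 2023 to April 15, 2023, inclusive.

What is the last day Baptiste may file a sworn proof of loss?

8 months after December 5, 2022 is August 5, 2023.
Tolling adds 27 days: August 5, 2023 + 27 days = September 1, 2023.
From March 1, 2023 through April 15, 2023 inclusive is 46 days; tolling adds 46 days: September 1, 2023 + 46 days = October 17, 2023.
October 17, 2023 is a Tuesday and not a day on which the insurer's offices are closed, so no extension applies.

October 17, 2023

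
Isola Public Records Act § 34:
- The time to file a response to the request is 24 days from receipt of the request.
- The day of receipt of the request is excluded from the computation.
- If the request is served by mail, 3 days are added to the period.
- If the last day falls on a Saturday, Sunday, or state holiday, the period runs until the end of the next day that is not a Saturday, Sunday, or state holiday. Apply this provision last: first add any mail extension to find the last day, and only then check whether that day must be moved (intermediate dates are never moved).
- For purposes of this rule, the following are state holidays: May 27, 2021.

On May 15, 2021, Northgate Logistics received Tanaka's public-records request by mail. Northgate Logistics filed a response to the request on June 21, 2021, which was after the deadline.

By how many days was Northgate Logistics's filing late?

10 days

24 days after May 15, 2021 is June 8, 2021.
Service was by mail, adding 3 days: June 8, 2021 + 3 days = June 11, 2021.
June 11, 2021 is a Friday and not a state holiday, so no extension applies.
The deadline is June 11, 2021; from June 11, 2021 to June 21, 2021 is 10 days.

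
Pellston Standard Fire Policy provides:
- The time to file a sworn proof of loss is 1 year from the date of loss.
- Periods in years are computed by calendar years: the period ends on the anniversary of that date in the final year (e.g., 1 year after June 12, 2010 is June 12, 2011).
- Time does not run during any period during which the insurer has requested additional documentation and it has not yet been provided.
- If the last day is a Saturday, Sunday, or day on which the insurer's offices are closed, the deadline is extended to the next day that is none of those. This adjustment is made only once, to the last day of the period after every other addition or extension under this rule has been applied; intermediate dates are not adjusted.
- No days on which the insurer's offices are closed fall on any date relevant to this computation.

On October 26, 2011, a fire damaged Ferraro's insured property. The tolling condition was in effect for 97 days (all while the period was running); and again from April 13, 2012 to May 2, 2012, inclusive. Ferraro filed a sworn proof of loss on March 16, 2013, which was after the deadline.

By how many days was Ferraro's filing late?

24 days

1 year after October 26, 2011 is October 26, 2012.
Tolling adds 97 days: October 26, 2012 + 97 days = January 31, 2013.
From April 13, 2012 through May 2, 2012 inclusive is 20 days; tolling adds 20 days: January 31, 2013 + 20 days = February 20, 2013.
February 20, 2013 is a Wednesday and not a day on which the insurer's offices are closed, so no extension applies.
The deadline is February 20, 2013; from February 20, 2013 to March 16, 2013 is 24 days.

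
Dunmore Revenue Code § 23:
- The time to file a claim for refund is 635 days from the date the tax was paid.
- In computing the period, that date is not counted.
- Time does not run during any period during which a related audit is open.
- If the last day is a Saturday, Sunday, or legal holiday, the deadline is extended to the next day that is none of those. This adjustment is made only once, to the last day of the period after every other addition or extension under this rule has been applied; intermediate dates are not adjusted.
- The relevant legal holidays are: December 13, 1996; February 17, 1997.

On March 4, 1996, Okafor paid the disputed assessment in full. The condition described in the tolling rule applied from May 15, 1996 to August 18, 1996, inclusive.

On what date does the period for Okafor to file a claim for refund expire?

635 days after March 4, 1996 is November 29, 1997.
From May 15, 1996 through August 18, 1996 inclusive is 96 days; tolling adds 96 days: November 29, 1997 + 96 days = March 5, 1998.
March 5, 1998 is a Thursday and not a legal holiday, so no extension applies.

March 5, 1998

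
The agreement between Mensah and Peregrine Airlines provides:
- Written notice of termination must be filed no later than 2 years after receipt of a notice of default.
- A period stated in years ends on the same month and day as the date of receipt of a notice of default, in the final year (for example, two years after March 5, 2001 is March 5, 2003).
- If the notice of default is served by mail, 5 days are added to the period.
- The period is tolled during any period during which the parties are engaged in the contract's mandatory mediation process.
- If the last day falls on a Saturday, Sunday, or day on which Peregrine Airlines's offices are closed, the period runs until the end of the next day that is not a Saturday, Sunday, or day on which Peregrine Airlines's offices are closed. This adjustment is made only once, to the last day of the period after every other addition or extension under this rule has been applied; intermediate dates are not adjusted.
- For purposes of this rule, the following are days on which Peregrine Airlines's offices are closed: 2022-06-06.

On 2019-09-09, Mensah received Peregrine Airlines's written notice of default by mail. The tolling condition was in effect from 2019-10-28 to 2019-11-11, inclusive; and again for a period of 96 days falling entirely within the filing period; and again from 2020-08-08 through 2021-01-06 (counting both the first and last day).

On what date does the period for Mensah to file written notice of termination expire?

2 years after 2019-09-09 is September 9, 2021.
Service was by mail, adding 5 days: September 9, 2021 + 5 days = September 14, 2021.
From October 28, 2019 through November 11, 2019 inclusive is 15 days; tolling adds 15 days: September 14, 2021 + 15 days = September 29, 2021.
Tolling adds 96 days: September 29, 2021 + 96 days = January 3, 2022.
From August 8, 2020 through January 6, 2021 inclusive is 152 days; tolling adds 152 days: January 3, 2022 + 152 days = June 4, 2022.
June 4, 2022 is Saturday; June 5, 2022 is Sunday; June 6, 2022 is a listed holiday. The next qualifying day is June 7, 2022.

June 7, 2022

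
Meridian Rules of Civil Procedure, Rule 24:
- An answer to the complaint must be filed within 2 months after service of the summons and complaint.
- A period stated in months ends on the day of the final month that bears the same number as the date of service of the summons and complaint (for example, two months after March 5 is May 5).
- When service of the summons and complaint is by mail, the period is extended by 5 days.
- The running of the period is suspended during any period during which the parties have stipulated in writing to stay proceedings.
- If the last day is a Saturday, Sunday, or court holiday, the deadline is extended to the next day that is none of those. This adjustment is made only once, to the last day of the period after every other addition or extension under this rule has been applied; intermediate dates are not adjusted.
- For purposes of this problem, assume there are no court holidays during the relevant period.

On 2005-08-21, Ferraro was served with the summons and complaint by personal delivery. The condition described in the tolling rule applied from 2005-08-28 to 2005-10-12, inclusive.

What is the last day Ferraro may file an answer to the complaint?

2 months after 2005-08-21 is October 21, 2005.
Service was not by mail, so no mail extension applies.
From August 28, 2005 through October 12, 2005 inclusive is 46 days; tolling adds 46 days: October 21, 2005 + 46 days = December 6, 2005.
December 6, 2005 is a Tuesday and not a court holiday, so no extension applies.

December 6, 2005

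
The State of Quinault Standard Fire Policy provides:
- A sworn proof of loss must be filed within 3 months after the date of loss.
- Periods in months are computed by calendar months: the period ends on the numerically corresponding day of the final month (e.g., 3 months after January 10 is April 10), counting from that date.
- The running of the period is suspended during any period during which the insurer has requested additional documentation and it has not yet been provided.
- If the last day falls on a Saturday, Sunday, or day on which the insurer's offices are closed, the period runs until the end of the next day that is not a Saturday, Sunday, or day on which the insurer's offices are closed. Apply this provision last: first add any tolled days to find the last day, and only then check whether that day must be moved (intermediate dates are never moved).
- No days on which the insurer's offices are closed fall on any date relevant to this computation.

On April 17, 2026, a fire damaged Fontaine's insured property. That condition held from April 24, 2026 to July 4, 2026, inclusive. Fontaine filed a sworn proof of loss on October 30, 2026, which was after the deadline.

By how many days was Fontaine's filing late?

3 months after April 17, 2026 is July 17, 2026.
From April 24, 2026 through July 4, 2026 inclusive is 72 days; tolling adds 72 days: July 17, 2026 + 72 days = September 27, 2026.
September 27, 2026 is Sunday. The next qualifying day is September 28, 2026.
The deadline is September 28, 2026; from September 28, 2026 to October 30, 2026 is 32 days.

32 days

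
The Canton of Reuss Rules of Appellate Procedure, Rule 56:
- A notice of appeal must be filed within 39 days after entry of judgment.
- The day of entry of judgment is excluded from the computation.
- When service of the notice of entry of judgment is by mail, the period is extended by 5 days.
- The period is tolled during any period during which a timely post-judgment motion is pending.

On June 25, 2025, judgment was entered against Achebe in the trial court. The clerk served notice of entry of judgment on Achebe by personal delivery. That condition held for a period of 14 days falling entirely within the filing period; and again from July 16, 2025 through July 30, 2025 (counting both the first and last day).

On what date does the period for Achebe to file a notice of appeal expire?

39 days after June 25, 2025 is August 3, 2025.
Service was not by mail, so no mail extension applies.
Tolling adds 14 days: August 3, 2025 + 14 days = August 17, 2025.
From July 16, 2025 through July 30, 2025 inclusive is 15 days; tolling adds 15 days: August 17, 2025 + 15 days = September 1, 2025.

September 1, 2025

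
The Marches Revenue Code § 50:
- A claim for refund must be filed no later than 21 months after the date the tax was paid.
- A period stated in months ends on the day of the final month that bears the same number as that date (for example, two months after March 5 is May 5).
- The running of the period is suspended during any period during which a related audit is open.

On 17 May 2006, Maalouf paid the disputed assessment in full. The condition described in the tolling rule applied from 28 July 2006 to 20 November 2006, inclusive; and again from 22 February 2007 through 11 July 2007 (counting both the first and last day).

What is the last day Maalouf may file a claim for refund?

21 months after 17 May 2006 is February 17, 2008.
From July 28, 2006 through November 20, 2006 inclusive is 116 days; tolling adds 116 days: February 17, 2008 + 116 days = June 12, 2008.
From February 22, 2007 through July 11, 2007 inclusive is 140 days; tolling adds 140 days: June 12, 2008 + 140 days = October 30, 2008.

October 30, 2008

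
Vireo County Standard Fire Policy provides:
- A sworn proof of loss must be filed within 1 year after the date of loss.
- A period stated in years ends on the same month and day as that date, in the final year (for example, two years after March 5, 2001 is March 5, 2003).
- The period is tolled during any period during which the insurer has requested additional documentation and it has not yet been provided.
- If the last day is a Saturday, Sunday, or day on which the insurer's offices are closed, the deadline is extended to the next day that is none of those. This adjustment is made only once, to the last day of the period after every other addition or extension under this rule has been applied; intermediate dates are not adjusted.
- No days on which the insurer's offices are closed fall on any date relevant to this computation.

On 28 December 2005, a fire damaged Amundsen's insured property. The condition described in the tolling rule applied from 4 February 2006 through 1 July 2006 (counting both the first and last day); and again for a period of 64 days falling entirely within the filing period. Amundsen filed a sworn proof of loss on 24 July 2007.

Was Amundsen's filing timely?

1 year after 28 December 2005 is December 28, 2006.
From February 4, 2006 through July 1, 2006 inclusive is 148 days; tolling adds 148 days: December 28, 2006 + 148 days = May 25, 2007.
Tolling adds 64 days: May 25, 2007 + 64 days = July 28, 2007.
July 28, 2007 is Saturday; July 29, 2007 is Sunday. The next qualifying day is July 30, 2007.
The deadline is July 30, 2007; the filing on July 24, 2007 is on or before that date.

Yes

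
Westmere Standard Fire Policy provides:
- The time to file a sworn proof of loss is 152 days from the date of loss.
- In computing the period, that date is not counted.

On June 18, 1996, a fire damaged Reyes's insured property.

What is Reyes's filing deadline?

152 days after June 18, 1996 is November 17, 1996.

November 17, 1996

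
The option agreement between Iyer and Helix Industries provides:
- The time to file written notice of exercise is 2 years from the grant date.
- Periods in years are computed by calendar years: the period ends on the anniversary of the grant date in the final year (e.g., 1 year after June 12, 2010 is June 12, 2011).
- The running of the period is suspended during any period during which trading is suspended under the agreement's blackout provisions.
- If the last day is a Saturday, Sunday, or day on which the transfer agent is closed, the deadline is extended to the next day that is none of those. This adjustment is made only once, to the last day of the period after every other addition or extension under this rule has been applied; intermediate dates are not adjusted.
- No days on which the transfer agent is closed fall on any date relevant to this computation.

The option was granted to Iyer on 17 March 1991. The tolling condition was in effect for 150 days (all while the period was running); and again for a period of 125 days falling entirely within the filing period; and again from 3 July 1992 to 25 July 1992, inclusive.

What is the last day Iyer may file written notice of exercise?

2 years after 17 March 1991 is March 17, 1993.
Tolling adds 150 days: March 17, 1993 + 150 days = August 14, 1993.
Tolling adds 125 days: August 14, 1993 + 125 days = December 17, 1993.
From July 3, 1992 through July 25, 1992 inclusive is 23 days; tolling adds 23 days: December 17, 1993 + 23 days = January 9, 1994.
January 9, 1994 is Sunday. The next qualifying day is January 10, 1994.

January 10, 1994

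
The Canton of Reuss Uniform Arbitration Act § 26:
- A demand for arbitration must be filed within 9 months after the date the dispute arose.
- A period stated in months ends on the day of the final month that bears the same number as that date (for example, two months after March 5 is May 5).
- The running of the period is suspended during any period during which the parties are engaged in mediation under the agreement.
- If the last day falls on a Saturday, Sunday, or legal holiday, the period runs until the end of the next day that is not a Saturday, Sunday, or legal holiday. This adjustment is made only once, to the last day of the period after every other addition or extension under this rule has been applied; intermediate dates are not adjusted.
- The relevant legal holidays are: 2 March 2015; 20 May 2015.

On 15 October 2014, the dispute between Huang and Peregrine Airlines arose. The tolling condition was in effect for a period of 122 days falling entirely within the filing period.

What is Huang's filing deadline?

November 16, 2015

9 months after 15 October 2014 is July 15, 2015.
Tolling adds 122 days: July 15, 2015 + 122 days = November 14, 2015.
November 14, 2015 is Saturday; November 15, 2015 is Sunday. The next qualifying day is November 16, 2015.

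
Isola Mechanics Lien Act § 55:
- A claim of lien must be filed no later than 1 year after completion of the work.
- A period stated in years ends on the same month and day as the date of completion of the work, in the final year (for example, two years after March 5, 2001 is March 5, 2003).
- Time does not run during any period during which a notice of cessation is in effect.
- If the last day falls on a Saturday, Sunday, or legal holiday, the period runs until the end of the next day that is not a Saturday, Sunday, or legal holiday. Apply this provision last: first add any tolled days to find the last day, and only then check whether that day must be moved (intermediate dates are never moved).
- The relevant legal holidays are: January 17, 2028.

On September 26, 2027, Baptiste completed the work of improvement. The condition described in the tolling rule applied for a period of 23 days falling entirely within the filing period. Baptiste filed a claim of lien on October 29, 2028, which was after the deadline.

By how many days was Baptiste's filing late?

10 days

1 year after September 26, 2027 is September 26, 2028.
Tolling adds 23 days: September 26, 2028 + 23 days = October 19, 2028.
October 19, 2028 is a Thursday and not a legal holiday, so no extension applies.
The deadline is October 19, 2028; from October 19, 2028 to October 29, 2028 is 10 days.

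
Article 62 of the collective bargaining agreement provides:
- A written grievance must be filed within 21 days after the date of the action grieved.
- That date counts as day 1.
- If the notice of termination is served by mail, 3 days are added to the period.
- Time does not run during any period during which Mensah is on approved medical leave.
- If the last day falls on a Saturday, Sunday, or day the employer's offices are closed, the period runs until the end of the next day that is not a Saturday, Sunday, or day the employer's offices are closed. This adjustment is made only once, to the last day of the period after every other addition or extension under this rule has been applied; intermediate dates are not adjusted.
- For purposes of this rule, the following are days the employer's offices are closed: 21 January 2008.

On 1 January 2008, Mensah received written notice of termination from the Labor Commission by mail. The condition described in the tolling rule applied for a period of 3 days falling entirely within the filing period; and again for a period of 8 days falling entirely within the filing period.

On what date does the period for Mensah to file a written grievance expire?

Counting 1 January 2008 as day 1, day 21 is January 21, 2008.
Service was by mail, adding 3 days: January 21, 2008 + 3 days = January 24, 2008.
Tolling adds 3 days: January 24, 2008 + 3 days = January 27, 2008.
Tolling adds 8 days: January 27, 2008 + 8 days = February 4, 2008.
February 4, 2008 is a Monday and not a day the employer's offices are closed, so no extension applies.

February 4, 2008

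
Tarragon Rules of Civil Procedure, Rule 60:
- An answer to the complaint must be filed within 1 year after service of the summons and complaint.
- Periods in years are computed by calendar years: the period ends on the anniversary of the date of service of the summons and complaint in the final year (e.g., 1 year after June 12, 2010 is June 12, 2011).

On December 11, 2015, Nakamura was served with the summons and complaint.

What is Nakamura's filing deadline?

December 11, 2016

1 year after December 11, 2015 is December 11, 2016.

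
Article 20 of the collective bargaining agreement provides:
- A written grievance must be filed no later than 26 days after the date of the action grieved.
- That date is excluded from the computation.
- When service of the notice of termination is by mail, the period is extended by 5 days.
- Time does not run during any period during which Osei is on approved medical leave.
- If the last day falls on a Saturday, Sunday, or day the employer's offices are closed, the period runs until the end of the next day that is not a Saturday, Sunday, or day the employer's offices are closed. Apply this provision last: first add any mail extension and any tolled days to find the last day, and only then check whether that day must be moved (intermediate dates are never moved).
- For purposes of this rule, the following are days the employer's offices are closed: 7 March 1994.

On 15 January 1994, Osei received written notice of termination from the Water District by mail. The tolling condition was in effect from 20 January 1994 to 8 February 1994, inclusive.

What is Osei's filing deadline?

26 days after 15 January 1994 is February 10, 1994.
Service was by mail, adding 5 days: February 10, 1994 + 5 days = February 15, 1994.
From January 20, 1994 through February 8, 1994 inclusive is 20 days; tolling adds 20 days: February 15, 1994 + 20 days = March 7, 1994.
March 7, 1994 is a listed holiday. The next qualifying day is March 8, 1994.

March 8, 1994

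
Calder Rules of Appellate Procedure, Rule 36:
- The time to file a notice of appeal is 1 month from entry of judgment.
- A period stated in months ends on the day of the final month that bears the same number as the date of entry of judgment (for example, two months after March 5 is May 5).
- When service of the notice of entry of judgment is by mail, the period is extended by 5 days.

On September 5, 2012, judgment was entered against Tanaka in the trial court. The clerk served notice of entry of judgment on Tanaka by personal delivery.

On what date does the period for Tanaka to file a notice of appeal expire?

1 month after September 5, 2012 is October 5, 2012.
Service was not by mail, so no mail extension applies.

October 5, 2012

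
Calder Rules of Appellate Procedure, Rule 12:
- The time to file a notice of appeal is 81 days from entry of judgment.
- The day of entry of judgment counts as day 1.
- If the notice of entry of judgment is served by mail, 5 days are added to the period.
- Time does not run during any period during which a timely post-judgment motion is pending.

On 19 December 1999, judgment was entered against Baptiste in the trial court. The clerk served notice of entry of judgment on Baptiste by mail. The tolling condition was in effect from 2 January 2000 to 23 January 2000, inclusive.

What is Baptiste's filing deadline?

April 4, 2000

Counting 19 December 1999 as day 1, day 81 is March 8, 2000.
Service was by mail, adding 5 days: March 8, 2000 + 5 days = March 13, 2000.
From January 2, 2000 through January 23, 2000 inclusive is 22 days; tolling adds 22 days: March 13, 2000 + 22 days = April 4, 2000.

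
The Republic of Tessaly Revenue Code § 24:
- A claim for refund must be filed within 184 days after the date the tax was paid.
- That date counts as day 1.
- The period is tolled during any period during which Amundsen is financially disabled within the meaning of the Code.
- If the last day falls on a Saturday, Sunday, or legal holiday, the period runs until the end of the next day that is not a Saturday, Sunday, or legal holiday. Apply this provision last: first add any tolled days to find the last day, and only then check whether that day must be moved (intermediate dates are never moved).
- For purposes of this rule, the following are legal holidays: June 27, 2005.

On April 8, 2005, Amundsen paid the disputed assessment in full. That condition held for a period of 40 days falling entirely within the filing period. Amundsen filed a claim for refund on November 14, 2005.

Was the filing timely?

Yes

Counting April 8, 2005 as day 1, day 184 is October 8, 2005.
Tolling adds 40 days: October 8, 2005 + 40 days = November 17, 2005.
November 17, 2005 is a Thursday and not a legal holiday, so no extension applies.
The deadline is November 17, 2005; the filing on November 14, 2005 is on or before that date.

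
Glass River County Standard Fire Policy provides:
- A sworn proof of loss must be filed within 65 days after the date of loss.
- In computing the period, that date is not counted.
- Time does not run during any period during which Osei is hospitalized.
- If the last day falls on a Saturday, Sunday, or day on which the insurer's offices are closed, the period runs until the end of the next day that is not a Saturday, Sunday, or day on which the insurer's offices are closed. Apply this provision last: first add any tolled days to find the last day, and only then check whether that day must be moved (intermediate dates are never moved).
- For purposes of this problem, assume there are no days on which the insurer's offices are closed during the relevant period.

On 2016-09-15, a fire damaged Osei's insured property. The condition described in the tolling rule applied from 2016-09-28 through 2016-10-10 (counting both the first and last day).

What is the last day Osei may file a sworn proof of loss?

December 2, 2016

65 days after 2016-09-15 is November 19, 2016.
From September 28, 2016 through October 10, 2016 inclusive is 13 days; tolling adds 13 days: November 19, 2016 + 13 days = December 2, 2016.
December 2, 2016 is a Friday and not a day on which the insurer's offices are closed, so no extension applies.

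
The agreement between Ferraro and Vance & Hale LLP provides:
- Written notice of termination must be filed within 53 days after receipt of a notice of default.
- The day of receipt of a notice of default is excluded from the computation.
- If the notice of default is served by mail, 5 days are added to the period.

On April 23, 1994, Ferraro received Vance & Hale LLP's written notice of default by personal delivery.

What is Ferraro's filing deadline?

June 15, 1994

53 days after April 23, 1994 is June 15, 1994.
Service was not by mail, so no mail extension applies.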